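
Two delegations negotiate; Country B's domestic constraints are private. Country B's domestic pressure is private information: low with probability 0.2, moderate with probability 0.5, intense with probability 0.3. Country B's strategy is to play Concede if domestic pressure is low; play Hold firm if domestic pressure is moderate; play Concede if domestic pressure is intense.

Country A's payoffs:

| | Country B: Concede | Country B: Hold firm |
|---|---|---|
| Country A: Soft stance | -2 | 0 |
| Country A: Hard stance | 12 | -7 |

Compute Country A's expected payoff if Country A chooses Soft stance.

E[Soft stance] = 0.2·(-2) + 0.5·0 + 0.3·(-2) = (-0.4) + 0 + (-0.6) = -1

-1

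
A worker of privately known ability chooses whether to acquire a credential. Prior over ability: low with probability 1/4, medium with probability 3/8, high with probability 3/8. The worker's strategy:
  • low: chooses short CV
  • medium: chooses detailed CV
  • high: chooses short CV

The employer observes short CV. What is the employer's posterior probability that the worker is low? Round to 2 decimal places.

0.40

Apply Bayes' rule using the sender's strategy as the likelihood.
P(short CV) = (1/4)·1 + (3/8)·0 + (3/8)·1 = 5/8
P(low | short CV) = ((1/4)·1) / (5/8) = (1/4) / (5/8) = 2/5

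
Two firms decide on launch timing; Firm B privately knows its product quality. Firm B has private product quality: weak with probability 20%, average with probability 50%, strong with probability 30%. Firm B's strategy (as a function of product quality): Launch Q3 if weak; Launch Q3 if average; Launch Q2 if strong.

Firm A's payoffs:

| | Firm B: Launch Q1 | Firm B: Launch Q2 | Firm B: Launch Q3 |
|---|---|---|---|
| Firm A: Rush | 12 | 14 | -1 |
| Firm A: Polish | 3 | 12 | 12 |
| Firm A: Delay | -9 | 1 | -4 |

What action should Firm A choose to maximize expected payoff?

Polish

E[Rush] = 0.2·(-1) + 0.5·(-1) + 0.3·(14) = 3.5
E[Polish] = 0.2·(12) + 0.5·(12) + 0.3·(12) = 12
E[Delay] = 0.2·(-4) + 0.5·(-4) + 0.3·(1) = -2.5
Best response: Polish (12 is the largest).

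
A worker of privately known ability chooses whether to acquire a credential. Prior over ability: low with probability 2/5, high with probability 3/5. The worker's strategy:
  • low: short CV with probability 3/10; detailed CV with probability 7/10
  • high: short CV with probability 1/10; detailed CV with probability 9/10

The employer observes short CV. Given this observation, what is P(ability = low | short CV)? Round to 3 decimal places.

0.667

P(short CV) = (2/5)·(3/10) + (3/5)·(1/10) = 9/50
P(low | short CV) = ((2/5)·(3/10)) / (9/50) = (3/25) / (9/50) = 2/3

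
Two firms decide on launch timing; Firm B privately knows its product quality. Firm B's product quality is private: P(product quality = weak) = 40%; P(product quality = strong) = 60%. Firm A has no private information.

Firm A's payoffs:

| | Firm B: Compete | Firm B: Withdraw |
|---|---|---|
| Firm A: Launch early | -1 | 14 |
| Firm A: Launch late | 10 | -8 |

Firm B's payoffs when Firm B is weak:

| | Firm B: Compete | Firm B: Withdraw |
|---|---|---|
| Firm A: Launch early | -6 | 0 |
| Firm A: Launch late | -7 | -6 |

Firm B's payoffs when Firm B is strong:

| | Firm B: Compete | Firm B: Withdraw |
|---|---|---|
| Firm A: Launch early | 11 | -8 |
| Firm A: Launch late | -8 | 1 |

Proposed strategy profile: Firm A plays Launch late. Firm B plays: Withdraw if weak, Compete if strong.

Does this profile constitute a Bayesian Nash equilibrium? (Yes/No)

Firm A plays Launch late: E[Launch late] = 0.4·(-8) + 0.6·(10) = 2.8; E[Launch early] = 5. Not best-responding. ✗
Firm B (product quality weak), facing Launch late: Compete gives -7, Withdraw gives -6. Proposed Withdraw is best. ✓
Firm B (product quality strong), facing Launch late: Compete gives -8, Withdraw gives 1. Proposed Compete is not best — profitable deviation exists. ✗

No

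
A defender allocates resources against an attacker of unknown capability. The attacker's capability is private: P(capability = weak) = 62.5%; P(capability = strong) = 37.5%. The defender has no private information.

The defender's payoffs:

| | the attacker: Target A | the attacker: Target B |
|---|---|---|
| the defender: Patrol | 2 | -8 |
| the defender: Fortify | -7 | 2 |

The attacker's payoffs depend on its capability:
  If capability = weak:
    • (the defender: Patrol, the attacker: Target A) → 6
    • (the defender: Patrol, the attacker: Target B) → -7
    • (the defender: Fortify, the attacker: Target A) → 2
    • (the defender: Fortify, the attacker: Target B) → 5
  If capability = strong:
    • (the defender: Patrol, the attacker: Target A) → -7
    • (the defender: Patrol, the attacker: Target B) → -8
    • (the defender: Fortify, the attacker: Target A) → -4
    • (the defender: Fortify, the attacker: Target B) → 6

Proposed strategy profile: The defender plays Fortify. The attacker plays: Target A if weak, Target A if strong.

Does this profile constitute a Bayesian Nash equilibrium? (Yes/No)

No

The defender plays Fortify: E[Fortify] = 0.625·(-7) + 0.375·(-7) = -7; E[Patrol] = 2. Not best-responding. ✗
The attacker (capability weak), facing Fortify: Target A gives 2, Target B gives 5. Proposed Target A is not best — profitable deviation exists. ✗
The attacker (capability strong), facing Fortify: Target A gives -4, Target B gives 6. Proposed Target A is not best — profitable deviation exists. ✗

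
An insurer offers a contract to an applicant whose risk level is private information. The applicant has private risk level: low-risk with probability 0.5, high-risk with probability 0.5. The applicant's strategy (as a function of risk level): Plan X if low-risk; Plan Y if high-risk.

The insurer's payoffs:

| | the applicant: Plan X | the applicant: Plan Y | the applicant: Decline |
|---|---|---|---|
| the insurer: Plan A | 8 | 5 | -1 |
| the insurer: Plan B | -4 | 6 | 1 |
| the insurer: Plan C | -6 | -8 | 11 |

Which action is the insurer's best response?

Compute the insurer's expected payoff for each action, taking the expectation over the applicant's type.
E[Plan A] = 0.5·(8) + 0.5·(5) = 6.5
E[Plan B] = 0.5·(-4) + 0.5·(6) = 1
E[Plan C] = 0.5·(-6) + 0.5·(-8) = -7
Best response: Plan A (6.5 is the largest).

Plan A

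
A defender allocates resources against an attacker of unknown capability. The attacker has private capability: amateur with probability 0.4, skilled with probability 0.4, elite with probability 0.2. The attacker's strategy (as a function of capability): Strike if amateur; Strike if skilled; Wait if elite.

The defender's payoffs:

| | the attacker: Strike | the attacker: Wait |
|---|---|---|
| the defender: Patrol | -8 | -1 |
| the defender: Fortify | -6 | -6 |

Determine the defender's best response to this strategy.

E[Patrol] = 0.4·(-8) + 0.4·(-8) + 0.2·(-1) = -6.6
E[Fortify] = 0.4·(-6) + 0.4·(-6) + 0.2·(-6) = -6
Best response: Fortify (-6 is the largest).

Fortify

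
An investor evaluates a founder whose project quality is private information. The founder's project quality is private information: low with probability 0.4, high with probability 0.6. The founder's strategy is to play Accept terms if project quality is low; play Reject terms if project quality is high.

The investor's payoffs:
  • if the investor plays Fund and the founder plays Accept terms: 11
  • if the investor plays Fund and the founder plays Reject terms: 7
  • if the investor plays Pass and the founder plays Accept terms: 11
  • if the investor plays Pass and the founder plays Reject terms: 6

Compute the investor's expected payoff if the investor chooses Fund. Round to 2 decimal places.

Take the expectation over the founder's project quality, weighting each type's action by its prior probability.
E[Fund] = 0.4·11 + 0.6·7 = 4.4 + 4.2 = 8.6

8.60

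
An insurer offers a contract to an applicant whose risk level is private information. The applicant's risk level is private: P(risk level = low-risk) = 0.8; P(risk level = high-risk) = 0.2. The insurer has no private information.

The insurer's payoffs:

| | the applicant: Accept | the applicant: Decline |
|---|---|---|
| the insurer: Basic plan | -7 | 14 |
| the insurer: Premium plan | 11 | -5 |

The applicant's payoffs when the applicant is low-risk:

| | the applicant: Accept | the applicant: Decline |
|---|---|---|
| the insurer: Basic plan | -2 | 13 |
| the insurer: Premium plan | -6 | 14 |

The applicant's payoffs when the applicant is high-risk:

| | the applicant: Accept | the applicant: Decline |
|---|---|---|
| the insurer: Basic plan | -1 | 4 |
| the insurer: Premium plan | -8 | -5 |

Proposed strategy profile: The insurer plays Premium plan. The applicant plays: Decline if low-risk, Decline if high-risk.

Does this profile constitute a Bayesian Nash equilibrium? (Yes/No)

No

The insurer plays Premium plan: E[Premium plan] = 0.8·(-5) + 0.2·(-5) = -5; E[Basic plan] = 14. Not best-responding. ✗
The applicant (risk level low-risk), facing Premium plan: Accept gives -6, Decline gives 14. Proposed Decline is best. ✓
The applicant (risk level high-risk), facing Premium plan: Accept gives -8, Decline gives -5. Proposed Decline is best. ✓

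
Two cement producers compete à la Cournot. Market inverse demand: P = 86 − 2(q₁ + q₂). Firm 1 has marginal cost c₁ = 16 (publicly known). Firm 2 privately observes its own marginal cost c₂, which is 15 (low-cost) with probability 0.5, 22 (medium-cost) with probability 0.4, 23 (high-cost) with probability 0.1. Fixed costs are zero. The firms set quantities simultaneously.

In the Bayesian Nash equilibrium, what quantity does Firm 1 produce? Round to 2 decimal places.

12.10

Type-c best response for Firm 2: q₂(c) = (86 − c)/4 − q₁/2.
Firm 1 maximizes expected profit; its first-order condition is 86 − 4q₁ − 2E[q₂] − 16 = 0.
Substituting E[q₂] and solving: E[c₂] = 18.6, so q₁ = (86 − 2·16 + 18.6)/6 = 12.1.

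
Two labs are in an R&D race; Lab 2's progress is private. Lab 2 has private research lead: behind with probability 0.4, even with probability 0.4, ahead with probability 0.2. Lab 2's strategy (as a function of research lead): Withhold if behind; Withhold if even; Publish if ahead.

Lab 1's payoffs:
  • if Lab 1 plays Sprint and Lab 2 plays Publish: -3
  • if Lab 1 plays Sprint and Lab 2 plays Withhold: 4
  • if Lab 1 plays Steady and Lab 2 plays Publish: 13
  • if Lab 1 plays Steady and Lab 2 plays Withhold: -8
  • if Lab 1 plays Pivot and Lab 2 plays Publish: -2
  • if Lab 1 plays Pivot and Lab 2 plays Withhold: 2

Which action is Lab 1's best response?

E[Sprint] = 0.4·(4) + 0.4·(4) + 0.2·(-3) = 2.6
E[Steady] = 0.4·(-8) + 0.4·(-8) + 0.2·(13) = -3.8
E[Pivot] = 0.4·(2) + 0.4·(2) + 0.2·(-2) = 1.2
Best response: Sprint (2.6 is the largest).

Sprint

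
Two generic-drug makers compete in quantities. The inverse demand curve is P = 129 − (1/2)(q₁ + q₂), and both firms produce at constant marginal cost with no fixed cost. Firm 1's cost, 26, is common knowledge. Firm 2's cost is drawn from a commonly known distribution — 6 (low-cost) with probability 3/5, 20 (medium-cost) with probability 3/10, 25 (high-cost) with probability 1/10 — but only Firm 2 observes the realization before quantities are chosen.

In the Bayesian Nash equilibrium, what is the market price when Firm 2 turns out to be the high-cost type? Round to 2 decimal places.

Type-c best response for Firm 2: q₂(c) = (129 − c) − q₁/2.
Firm 1 maximizes expected profit; its first-order condition is 129 − q₁ − (1/2)E[q₂] − 26 = 0.
Substituting E[q₂] and solving: E[c₂] = 12.1, so q₁ = (129 − 2·26 + 12.1)/(3/2) = 59.4.
q₂(high-cost) = 74.3, so P = 129 − (1/2)·(59.4 + 74.3) = 62.15.

62.15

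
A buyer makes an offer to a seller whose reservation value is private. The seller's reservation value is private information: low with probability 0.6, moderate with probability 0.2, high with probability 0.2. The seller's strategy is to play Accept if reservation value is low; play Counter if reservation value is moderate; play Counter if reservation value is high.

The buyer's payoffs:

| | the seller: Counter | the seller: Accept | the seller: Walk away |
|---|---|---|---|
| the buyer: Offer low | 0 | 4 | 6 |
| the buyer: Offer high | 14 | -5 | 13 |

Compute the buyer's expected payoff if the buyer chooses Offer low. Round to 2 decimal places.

E[Offer low] = 0.6·4 + 0.2·0 + 0.2·0 = 2.4 + 0 + 0 = 2.4

2.40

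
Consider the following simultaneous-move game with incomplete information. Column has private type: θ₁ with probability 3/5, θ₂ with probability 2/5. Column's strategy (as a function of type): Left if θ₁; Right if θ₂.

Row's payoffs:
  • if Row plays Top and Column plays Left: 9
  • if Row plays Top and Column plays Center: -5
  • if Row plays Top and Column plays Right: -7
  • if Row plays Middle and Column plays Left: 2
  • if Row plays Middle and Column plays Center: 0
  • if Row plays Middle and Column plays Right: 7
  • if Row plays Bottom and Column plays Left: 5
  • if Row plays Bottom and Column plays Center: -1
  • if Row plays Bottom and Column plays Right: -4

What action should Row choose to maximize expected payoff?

Middle

E[Top] = 3/5·(9) + 2/5·(-7) = 13/5
E[Middle] = 3/5·(2) + 2/5·(7) = 4
E[Bottom] = 3/5·(5) + 2/5·(-4) = 7/5
Best response: Middle (4 is the largest).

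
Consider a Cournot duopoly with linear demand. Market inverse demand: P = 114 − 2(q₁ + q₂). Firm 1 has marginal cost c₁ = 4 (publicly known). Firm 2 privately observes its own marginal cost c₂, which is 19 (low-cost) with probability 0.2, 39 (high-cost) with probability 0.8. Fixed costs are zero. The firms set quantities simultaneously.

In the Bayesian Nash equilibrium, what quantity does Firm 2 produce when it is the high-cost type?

7

Each type of Firm 2 best-responds to q₁; Firm 1 best-responds to the expected q₂ over Firm 2's types.
Firm 2 with cost c maximizes (114 − 2(q₁+q₂) − c)·q₂, giving q₂(c) = (114 − c − 2q₁)/4.
E[c₂] = 0.2·19 + 0.8·39 = 35
Firm 1's FOC against E[q₂] yields q₁ = (114 − 2·4 + E[c₂])/6 = (114 − 8 + 35)/6 = 23.5.
q₂(high-cost) = (114 − 39 − 2·23.5)/4 = 7.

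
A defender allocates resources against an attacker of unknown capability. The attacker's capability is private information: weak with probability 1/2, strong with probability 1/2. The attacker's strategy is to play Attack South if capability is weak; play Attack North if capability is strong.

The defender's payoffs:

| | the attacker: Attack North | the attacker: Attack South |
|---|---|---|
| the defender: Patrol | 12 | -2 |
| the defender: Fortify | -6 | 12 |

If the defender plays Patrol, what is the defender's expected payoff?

5

E[Patrol] = 1/2·(-2) + 1/2·12 = (-1) + 6 = 5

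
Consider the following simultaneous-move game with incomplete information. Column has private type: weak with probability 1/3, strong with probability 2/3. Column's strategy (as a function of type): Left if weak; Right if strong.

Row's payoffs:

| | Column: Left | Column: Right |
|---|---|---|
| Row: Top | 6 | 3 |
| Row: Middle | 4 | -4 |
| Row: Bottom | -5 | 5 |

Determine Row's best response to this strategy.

Top

E[Top] = 1/3·(6) + 2/3·(3) = 4
E[Middle] = 1/3·(4) + 2/3·(-4) = -4/3
E[Bottom] = 1/3·(-5) + 2/3·(5) = 5/3
Best response: Top (4 is the largest).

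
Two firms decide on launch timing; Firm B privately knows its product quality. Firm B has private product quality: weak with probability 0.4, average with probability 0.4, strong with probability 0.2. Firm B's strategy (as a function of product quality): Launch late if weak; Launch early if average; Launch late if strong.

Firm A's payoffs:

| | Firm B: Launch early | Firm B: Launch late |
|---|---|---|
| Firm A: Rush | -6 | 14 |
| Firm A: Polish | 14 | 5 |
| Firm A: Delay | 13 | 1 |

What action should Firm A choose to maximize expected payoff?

E[Rush] = 0.4·(14) + 0.4·(-6) + 0.2·(14) = 6
E[Polish] = 0.4·(5) + 0.4·(14) + 0.2·(5) = 8.6
E[Delay] = 0.4·(1) + 0.4·(13) + 0.2·(1) = 5.8
Best response: Polish (8.6 is the largest).

Polish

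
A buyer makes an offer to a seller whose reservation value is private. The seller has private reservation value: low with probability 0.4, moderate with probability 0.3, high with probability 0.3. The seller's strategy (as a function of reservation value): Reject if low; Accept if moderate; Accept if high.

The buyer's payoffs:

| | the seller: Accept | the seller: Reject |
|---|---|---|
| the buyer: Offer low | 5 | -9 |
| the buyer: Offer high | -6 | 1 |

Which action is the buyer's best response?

E[Offer low] = 0.4·(-9) + 0.3·(5) + 0.3·(5) = -0.6
E[Offer high] = 0.4·(1) + 0.3·(-6) + 0.3·(-6) = -3.2
Best response: Offer low (-0.6 is the largest).

Offer low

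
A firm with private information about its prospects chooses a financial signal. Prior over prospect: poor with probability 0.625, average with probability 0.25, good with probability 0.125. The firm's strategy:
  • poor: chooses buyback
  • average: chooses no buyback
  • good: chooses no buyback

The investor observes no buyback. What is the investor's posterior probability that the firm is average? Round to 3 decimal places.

0.667

Apply Bayes' rule using the sender's strategy as the likelihood.
P(no buyback) = 0.625·0 + 0.25·1 + 0.125·1 = 0.375
P(average | no buyback) = (0.25·1) / 0.375 = 0.25 / 0.375 = 0.666667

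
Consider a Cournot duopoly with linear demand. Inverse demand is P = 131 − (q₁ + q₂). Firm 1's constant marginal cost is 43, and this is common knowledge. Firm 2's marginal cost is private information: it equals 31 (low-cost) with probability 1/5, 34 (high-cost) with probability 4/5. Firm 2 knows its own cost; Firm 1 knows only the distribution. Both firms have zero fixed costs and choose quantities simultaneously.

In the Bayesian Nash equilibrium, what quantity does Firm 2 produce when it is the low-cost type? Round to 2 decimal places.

36.93

Type-c best response for Firm 2: q₂(c) = (131 − c)/2 − q₁/2.
Firm 1 maximizes expected profit; its first-order condition is 131 − 2q₁ − E[q₂] − 43 = 0.
Substituting E[q₂] and solving: E[c₂] = 33.4, so q₁ = (131 − 2·43 + 33.4)/3 = 26.1333.
q₂(low-cost) = (131 − 31 − 26.1333)/2 = 36.9333.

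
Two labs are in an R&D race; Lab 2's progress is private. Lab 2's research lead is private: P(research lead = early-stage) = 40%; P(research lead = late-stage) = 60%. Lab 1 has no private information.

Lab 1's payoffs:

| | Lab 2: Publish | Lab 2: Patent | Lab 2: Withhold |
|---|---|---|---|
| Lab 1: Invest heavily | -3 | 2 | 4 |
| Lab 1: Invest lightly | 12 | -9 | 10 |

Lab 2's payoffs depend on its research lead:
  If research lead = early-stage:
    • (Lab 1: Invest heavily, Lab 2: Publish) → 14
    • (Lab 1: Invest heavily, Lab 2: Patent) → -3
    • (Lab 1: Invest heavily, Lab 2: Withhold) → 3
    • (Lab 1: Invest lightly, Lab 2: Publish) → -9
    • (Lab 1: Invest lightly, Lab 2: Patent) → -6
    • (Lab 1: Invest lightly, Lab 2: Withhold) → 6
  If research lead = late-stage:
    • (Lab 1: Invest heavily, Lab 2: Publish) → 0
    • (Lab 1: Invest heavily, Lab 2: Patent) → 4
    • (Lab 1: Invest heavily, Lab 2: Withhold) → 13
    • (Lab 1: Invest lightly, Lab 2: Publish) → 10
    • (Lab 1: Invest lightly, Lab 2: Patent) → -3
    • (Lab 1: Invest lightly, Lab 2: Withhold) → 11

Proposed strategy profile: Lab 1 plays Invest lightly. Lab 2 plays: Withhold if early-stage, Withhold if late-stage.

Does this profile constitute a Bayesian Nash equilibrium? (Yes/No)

Lab 1 plays Invest lightly: E[Invest lightly] = 0.4·(10) + 0.6·(10) = 10; E[Invest heavily] = 4. Best-responding. ✓
Lab 2 (research lead early-stage), facing Invest lightly: Publish gives -9, Patent gives -6, Withhold gives 6. Proposed Withhold is best. ✓
Lab 2 (research lead late-stage), facing Invest lightly: Publish gives 10, Patent gives -3, Withhold gives 11. Proposed Withhold is best. ✓

Yes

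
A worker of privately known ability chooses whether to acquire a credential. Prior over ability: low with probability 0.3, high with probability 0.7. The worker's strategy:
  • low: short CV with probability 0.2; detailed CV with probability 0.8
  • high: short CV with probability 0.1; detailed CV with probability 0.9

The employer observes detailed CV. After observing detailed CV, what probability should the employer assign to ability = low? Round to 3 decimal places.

0.276

P(detailed CV) = 0.3·0.8 + 0.7·0.9 = 0.87
P(low | detailed CV) = (0.3·0.8) / 0.87 = 0.24 / 0.87 = 0.275862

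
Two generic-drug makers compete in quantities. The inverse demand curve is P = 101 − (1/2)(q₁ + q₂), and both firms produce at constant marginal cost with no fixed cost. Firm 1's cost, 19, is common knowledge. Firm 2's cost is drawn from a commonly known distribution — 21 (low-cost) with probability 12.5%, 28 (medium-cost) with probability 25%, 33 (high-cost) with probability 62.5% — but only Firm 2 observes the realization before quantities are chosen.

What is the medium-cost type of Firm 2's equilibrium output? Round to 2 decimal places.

Type-c best response for Firm 2: q₂(c) = (101 − c) − q₁/2.
Firm 1 maximizes expected profit; its first-order condition is 101 − q₁ − (1/2)E[q₂] − 19 = 0.
Substituting E[q₂] and solving: E[c₂] = 30.25, so q₁ = (101 − 2·19 + 30.25)/(3/2) = 62.1667.
q₂(medium-cost) = (101 − 28 − (1/2)·62.1667) = 41.9167.

41.92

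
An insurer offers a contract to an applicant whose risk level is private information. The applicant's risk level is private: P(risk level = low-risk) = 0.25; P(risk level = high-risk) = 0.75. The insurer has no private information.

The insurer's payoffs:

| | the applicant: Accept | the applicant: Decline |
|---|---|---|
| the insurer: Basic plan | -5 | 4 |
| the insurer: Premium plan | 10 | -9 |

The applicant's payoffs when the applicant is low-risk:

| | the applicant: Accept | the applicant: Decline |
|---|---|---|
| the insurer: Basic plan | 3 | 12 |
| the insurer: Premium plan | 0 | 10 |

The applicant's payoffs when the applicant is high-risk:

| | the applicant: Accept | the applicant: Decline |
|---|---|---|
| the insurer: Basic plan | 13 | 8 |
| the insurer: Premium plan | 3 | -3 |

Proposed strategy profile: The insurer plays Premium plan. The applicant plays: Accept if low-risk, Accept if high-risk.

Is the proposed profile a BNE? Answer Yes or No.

A profile is a BNE iff every type of every player is best-responding given beliefs about the other side.
The insurer plays Premium plan: E[Premium plan] = 0.25·(10) + 0.75·(10) = 10; E[Basic plan] = -5. Best-responding. ✓
The applicant (risk level low-risk), facing Premium plan: Accept gives 0, Decline gives 10. Proposed Accept is not best — profitable deviation exists. ✗
The applicant (risk level high-risk), facing Premium plan: Accept gives 3, Decline gives -3. Proposed Accept is best. ✓

No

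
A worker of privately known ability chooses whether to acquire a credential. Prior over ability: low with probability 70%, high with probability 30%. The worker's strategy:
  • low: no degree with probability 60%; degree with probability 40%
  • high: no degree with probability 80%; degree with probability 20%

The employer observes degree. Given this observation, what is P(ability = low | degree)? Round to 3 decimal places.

P(degree) = 0.7·0.4 + 0.3·0.2 = 0.34
P(low | degree) = (0.7·0.4) / 0.34 = 0.28 / 0.34 = 0.823529

0.824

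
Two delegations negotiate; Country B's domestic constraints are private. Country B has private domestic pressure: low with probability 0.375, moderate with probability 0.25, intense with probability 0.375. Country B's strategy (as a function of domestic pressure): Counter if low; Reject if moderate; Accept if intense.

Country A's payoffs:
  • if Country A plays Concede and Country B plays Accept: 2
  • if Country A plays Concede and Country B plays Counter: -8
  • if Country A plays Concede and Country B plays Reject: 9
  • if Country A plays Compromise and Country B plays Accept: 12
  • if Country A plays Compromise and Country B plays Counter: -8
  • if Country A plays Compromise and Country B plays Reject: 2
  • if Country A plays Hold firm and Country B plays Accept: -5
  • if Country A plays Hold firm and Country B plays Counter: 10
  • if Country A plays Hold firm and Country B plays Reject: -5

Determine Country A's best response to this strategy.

E[Concede] = 0.375·(-8) + 0.25·(9) + 0.375·(2) = 0
E[Compromise] = 0.375·(-8) + 0.25·(2) + 0.375·(12) = 2
E[Hold firm] = 0.375·(10) + 0.25·(-5) + 0.375·(-5) = 0.625
Best response: Compromise (2 is the largest).

Compromise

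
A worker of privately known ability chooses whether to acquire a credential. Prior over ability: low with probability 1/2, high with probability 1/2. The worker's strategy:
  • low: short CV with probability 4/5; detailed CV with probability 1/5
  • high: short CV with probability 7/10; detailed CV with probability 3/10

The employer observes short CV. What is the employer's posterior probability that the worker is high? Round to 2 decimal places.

Apply Bayes' rule using the sender's strategy as the likelihood.
P(short CV) = (1/2)·(4/5) + (1/2)·(7/10) = 3/4
P(high | short CV) = ((1/2)·(7/10)) / (3/4) = (7/20) / (3/4) = 7/15

0.47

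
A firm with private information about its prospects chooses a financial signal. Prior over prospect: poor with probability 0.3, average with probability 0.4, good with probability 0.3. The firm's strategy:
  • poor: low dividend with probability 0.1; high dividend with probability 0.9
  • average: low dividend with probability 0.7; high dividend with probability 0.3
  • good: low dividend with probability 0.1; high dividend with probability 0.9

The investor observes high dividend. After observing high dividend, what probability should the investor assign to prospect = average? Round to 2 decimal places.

0.18

P(high dividend) = 0.3·0.9 + 0.4·0.3 + 0.3·0.9 = 0.66
P(average | high dividend) = (0.4·0.3) / 0.66 = 0.12 / 0.66 = 0.181818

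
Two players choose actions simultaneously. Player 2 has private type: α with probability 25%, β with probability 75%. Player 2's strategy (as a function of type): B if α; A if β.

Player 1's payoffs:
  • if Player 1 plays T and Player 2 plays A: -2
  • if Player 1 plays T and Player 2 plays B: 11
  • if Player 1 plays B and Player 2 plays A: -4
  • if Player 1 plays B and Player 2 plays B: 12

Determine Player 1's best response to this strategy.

Compute Player 1's expected payoff for each action, taking the expectation over Player 2's type.
E[T] = 0.25·(11) + 0.75·(-2) = 1.25
E[B] = 0.25·(12) + 0.75·(-4) = 0
Best response: T (1.25 is the largest).

T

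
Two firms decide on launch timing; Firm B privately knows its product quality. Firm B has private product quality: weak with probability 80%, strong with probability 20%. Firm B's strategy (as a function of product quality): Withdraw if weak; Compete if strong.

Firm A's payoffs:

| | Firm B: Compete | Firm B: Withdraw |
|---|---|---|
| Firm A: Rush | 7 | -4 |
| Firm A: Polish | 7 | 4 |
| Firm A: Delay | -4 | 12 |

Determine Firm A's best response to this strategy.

Delay

Compute Firm A's expected payoff for each action, taking the expectation over Firm B's type.
E[Rush] = 0.8·(-4) + 0.2·(7) = -1.8
E[Polish] = 0.8·(4) + 0.2·(7) = 4.6
E[Delay] = 0.8·(12) + 0.2·(-4) = 8.8
Best response: Delay (8.8 is the largest).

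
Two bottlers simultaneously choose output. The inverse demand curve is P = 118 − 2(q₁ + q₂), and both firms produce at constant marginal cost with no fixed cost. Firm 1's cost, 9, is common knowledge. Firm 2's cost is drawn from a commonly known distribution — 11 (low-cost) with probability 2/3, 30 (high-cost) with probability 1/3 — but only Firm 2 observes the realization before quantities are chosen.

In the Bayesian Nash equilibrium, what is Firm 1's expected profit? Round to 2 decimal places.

Firm 2 with cost c maximizes (118 − 2(q₁+q₂) − c)·q₂, giving q₂(c) = (118 − c − 2q₁)/4.
E[c₂] = 2/3·11 + 1/3·30 = 17.3333
Firm 1's FOC against E[q₂] yields q₁ = (118 − 2·9 + E[c₂])/6 = (118 − 18 + 17.3333)/6 = 19.5556.
E[P] = 118 − 2·(q₁ + E[q₂]) = 48.1111; Firm 1's expected profit = (E[P] − 9)·q₁ = (48.1111 − 9)·19.5556 = 764.84.

764.84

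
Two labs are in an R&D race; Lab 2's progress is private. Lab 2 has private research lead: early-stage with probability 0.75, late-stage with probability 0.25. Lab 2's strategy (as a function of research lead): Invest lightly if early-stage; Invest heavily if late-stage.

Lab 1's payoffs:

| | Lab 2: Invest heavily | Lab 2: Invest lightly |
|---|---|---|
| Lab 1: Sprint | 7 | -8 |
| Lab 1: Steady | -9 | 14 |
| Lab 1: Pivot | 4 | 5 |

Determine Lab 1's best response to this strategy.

Steady

E[Sprint] = 0.75·(-8) + 0.25·(7) = -4.25
E[Steady] = 0.75·(14) + 0.25·(-9) = 8.25
E[Pivot] = 0.75·(5) + 0.25·(4) = 4.75
Best response: Steady (8.25 is the largest).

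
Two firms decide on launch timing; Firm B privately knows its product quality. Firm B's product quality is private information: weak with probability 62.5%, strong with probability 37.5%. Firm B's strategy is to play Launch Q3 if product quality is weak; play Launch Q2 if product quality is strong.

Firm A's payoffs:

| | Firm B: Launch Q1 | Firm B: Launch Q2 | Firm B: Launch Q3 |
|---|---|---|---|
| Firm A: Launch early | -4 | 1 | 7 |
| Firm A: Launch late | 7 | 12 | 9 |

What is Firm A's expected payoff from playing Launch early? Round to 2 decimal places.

E[Launch early] = 0.625·7 + 0.375·1 = 4.375 + 0.375 = 4.75

4.75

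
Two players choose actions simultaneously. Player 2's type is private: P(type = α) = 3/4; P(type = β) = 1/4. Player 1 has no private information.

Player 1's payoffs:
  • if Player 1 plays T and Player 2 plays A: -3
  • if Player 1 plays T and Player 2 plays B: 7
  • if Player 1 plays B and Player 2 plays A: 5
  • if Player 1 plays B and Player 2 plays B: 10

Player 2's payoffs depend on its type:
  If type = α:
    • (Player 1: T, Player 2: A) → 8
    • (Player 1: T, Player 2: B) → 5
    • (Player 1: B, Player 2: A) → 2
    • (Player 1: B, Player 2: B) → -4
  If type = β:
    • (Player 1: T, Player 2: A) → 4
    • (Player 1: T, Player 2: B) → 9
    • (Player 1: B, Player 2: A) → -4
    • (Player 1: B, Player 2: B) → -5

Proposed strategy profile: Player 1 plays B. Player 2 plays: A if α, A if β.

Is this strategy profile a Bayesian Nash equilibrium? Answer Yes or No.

Player 1 plays B: E[B] = 3/4·(5) + 1/4·(5) = 5; E[T] = -3. Best-responding. ✓
Player 2 (type α), facing B: A gives 2, B gives -4. Proposed A is best. ✓
Player 2 (type β), facing B: A gives -4, B gives -5. Proposed A is best. ✓

Yes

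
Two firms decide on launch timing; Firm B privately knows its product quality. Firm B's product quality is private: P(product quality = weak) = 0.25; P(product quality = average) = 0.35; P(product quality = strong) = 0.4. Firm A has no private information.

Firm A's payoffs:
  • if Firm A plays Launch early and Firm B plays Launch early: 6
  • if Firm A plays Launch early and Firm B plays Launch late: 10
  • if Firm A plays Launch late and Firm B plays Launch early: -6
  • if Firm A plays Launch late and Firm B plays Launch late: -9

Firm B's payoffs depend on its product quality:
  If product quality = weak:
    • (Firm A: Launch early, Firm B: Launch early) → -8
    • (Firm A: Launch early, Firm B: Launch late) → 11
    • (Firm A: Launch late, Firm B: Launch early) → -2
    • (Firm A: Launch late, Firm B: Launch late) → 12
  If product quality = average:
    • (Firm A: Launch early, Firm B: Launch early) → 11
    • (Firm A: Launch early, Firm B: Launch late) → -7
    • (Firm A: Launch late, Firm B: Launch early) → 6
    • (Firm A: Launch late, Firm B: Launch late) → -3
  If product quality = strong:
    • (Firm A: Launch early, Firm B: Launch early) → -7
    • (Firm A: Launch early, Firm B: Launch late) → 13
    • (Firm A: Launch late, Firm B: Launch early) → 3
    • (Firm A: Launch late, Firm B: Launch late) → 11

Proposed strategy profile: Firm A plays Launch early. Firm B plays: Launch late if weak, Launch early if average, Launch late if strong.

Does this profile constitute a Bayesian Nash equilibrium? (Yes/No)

Yes

A profile is a BNE iff every type of every player is best-responding given beliefs about the other side.
Firm A plays Launch early: E[Launch early] = 0.25·(10) + 0.35·(6) + 0.4·(10) = 8.6; E[Launch late] = -7.95. Best-responding. ✓
Firm B (product quality weak), facing Launch early: Launch early gives -8, Launch late gives 11. Proposed Launch late is best. ✓
Firm B (product quality average), facing Launch early: Launch early gives 11, Launch late gives -7. Proposed Launch early is best. ✓
Firm B (product quality strong), facing Launch early: Launch early gives -7, Launch late gives 13. Proposed Launch late is best. ✓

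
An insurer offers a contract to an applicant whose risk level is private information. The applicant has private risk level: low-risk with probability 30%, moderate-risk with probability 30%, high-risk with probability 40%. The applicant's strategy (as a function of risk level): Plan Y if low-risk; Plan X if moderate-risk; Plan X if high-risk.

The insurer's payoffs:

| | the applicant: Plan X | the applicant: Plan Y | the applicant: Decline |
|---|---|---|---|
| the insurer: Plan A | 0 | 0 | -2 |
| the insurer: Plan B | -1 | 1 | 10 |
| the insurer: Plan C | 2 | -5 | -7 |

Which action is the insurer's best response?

E[Plan A] = 0.3·(0) + 0.3·(0) + 0.4·(0) = 0
E[Plan B] = 0.3·(1) + 0.3·(-1) + 0.4·(-1) = -0.4
E[Plan C] = 0.3·(-5) + 0.3·(2) + 0.4·(2) = -0.1
Best response: Plan A (0 is the largest).

Plan A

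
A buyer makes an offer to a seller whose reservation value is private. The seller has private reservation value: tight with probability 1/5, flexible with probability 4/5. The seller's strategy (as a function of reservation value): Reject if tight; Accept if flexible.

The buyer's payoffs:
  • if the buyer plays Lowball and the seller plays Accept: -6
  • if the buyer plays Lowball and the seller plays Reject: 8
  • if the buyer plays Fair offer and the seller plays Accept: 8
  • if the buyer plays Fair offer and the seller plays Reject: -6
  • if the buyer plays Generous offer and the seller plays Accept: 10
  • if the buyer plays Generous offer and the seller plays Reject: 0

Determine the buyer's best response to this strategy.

Generous offer

E[Lowball] = 1/5·(8) + 4/5·(-6) = -16/5
E[Fair offer] = 1/5·(-6) + 4/5·(8) = 26/5
E[Generous offer] = 1/5·(0) + 4/5·(10) = 8
Best response: Generous offer (8 is the largest).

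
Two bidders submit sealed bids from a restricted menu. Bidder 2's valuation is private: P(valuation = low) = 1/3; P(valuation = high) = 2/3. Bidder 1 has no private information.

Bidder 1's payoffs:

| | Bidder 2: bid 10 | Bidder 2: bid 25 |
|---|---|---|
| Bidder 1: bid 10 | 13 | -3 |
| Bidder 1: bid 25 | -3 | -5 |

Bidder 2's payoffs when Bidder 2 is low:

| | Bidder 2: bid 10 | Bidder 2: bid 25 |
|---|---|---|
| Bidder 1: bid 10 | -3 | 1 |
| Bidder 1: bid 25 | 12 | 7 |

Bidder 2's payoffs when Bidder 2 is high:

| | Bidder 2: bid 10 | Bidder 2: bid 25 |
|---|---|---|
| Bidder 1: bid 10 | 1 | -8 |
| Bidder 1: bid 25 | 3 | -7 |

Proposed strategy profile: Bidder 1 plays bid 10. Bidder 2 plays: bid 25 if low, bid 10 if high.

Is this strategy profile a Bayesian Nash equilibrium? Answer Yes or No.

Yes

Bidder 1 plays bid 10: E[bid 10] = 1/3·(-3) + 2/3·(13) = 23/3; E[bid 25] = -11/3. Best-responding. ✓
Bidder 2 (valuation low), facing bid 10: bid 10 gives -3, bid 25 gives 1. Proposed bid 25 is best. ✓
Bidder 2 (valuation high), facing bid 10: bid 10 gives 1, bid 25 gives -8. Proposed bid 10 is best. ✓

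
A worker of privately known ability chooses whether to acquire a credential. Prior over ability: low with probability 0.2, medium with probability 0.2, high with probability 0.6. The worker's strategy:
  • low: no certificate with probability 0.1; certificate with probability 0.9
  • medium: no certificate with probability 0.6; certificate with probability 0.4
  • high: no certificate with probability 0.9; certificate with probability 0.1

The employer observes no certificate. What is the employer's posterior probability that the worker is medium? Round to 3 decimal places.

P(no certificate) = 0.2·0.1 + 0.2·0.6 + 0.6·0.9 = 0.68
P(medium | no certificate) = (0.2·0.6) / 0.68 = 0.12 / 0.68 = 0.176471

0.176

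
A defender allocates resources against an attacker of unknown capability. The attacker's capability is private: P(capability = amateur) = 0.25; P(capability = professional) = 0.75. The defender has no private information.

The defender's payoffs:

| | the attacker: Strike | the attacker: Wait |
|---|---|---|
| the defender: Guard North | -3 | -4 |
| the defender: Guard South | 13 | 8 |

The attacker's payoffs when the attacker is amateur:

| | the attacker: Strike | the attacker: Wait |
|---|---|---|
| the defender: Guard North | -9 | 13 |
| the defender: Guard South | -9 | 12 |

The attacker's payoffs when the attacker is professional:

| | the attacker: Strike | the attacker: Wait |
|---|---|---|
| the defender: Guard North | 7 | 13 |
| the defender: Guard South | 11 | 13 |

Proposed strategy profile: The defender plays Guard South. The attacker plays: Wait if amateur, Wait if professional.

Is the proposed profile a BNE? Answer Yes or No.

The defender plays Guard South: E[Guard South] = 0.25·(8) + 0.75·(8) = 8; E[Guard North] = -4. Best-responding. ✓
The attacker (capability amateur), facing Guard South: Strike gives -9, Wait gives 12. Proposed Wait is best. ✓
The attacker (capability professional), facing Guard South: Strike gives 11, Wait gives 13. Proposed Wait is best. ✓

Yes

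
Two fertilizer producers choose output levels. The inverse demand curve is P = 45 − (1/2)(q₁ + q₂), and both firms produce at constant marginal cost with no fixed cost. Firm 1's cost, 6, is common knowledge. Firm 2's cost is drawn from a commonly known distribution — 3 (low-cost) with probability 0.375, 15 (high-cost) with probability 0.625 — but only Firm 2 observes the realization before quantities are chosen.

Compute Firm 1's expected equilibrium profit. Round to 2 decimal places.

Each type of Firm 2 best-responds to q₁; Firm 1 best-responds to the expected q₂ over Firm 2's types.
Firm 2 with cost c maximizes (45 − (1/2)(q₁+q₂) − c)·q₂, giving q₂(c) = (45 − c − (1/2)q₁).
E[c₂] = 0.375·3 + 0.625·15 = 10.5
Firm 1's FOC against E[q₂] yields q₁ = (45 − 2·6 + E[c₂])/(3/2) = (45 − 12 + 10.5)/(3/2) = 29.
E[P] = 45 − (1/2)·(q₁ + E[q₂]) = 20.5; Firm 1's expected profit = (E[P] − 6)·q₁ = (20.5 − 6)·29 = 420.5.

420.50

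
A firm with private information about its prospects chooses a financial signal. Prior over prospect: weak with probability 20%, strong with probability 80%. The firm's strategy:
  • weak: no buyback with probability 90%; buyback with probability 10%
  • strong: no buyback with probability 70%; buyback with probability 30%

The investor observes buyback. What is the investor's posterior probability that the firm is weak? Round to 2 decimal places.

P(buyback) = 0.2·0.1 + 0.8·0.3 = 0.26
P(weak | buyback) = (0.2·0.1) / 0.26 = 0.02 / 0.26 = 0.0769231

0.08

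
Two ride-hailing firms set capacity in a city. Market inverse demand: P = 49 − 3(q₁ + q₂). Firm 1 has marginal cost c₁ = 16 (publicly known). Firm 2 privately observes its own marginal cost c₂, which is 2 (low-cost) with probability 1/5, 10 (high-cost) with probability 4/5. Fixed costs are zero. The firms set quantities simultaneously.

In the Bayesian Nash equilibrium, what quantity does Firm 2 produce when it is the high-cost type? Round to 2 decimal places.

Each type of Firm 2 best-responds to q₁; Firm 1 best-responds to the expected q₂ over Firm 2's types.
Firm 2 with cost c maximizes (49 − 3(q₁+q₂) − c)·q₂, giving q₂(c) = (49 − c − 3q₁)/6.
E[c₂] = 1/5·2 + 4/5·10 = 8.4
Firm 1's FOC against E[q₂] yields q₁ = (49 − 2·16 + E[c₂])/9 = (49 − 32 + 8.4)/9 = 2.82222.
q₂(high-cost) = (49 − 10 − 3·2.82222)/6 = 5.08889.

5.09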